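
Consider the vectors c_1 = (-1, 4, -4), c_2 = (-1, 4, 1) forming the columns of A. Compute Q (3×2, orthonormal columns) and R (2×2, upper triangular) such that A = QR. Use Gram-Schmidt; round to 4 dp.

Q = [[-0.1741, -0.1689], [0.6963, 0.6755], [-0.6963, 0.7177]], R = [[5.7446, 2.2630], [0.0000, 3.5887]]

q_1 = c_1/‖c_1‖ = (-1, 4, -4)/5.7446 = (-0.1741, 0.6963, -0.6963).
r_{12} = q_1·c_2 = 2.2630.
u_2 = c_2 − 2.2630·q_1 = (-0.6061, 2.4242, 2.5758).
‖u_2‖ = 3.5887, so q_2 = (-0.1689, 0.6755, 0.7177).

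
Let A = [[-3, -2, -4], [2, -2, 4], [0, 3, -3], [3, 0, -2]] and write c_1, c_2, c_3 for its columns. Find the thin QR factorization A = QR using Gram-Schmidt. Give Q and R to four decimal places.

c_1 = (-3, 2, 0, 3); ‖c_1‖ = 4.6904, so q_1 = (-0.6396, 0.4264, 0.0000, 0.6396).
q_1·c_2 = (-0.6396)·(-2) + 0.4264·(-2) + 0.0000·3 + 0.6396·0 = 0.4264.
u_2 = c_2 − 0.4264·q_1 = (-1.7273, -2.1818, 3.0000, -0.2727).
‖u_2‖ = 4.1010, so q_2 = (-0.4212, -0.5320, 0.7315, -0.0665).
q_1·c_3 = (-0.6396)·(-4) + 0.4264·4 + 0.0000·(-3) + 0.6396·(-2) = 2.9848; q_2·c_3 = (-0.4212)·(-4) + (-0.5320)·4 + 0.7315·(-3) + (-0.0665)·(-2) = -2.5049.
u_3 = c_3 − 2.9848·q_1 + 2.5049·q_2 = (-3.1459, 1.3946, -1.1676, -4.0757).
‖u_3‖ = 5.4604, so q_3 = (-0.5761, 0.2554, -0.2138, -0.7464).

Q = [[-0.6396, -0.4212, -0.5761], [0.4264, -0.5320, 0.2554], [0.0000, 0.7315, -0.2138], [0.6396, -0.0665, -0.7464]], R = [[4.6904, 0.4264, 2.9848], [0.0000, 4.1010, -2.5049], [0.0000, 0.0000, 5.4604]]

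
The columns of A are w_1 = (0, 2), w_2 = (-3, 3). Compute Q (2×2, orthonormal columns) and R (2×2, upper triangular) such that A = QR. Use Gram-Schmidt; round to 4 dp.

e_1 = w_1/‖w_1‖ = (0, 2)/2.0000 = (0.0000, 1.0000).
r_{12} = e_1·w_2 = 3.0000.
u_2 = w_2 − 3.0000·e_1 = (-3.0000, 0.0000).
‖u_2‖ = 3.0000, so e_2 = (-1.0000, 0.0000).

Q = [[0.0000, -1.0000], [1.0000, 0.0000]], R = [[2.0000, 3.0000], [0.0000, 3.0000]]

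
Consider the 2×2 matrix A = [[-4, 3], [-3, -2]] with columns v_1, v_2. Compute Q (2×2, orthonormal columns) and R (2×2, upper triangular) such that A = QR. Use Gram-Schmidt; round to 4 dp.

Q = [[-0.8000, 0.6000], [-0.6000, -0.8000]], R = [[5.0000, -1.2000], [0.0000, 3.4000]]

v_1 = (-4, -3); ‖v_1‖ = 5.0000, so q_1 = (-0.8000, -0.6000).
q_1·v_2 = (-0.8000)·3 + (-0.6000)·(-2) = -1.2000.
u_2 = v_2 + 1.2000·q_1 = (2.0400, -2.7200).
‖u_2‖ = 3.4000, so q_2 = (0.6000, -0.8000).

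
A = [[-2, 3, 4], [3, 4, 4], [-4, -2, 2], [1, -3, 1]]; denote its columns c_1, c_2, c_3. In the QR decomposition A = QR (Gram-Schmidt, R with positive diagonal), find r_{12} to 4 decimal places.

r_{12} = 2.0083

q_1 = c_1/‖c_1‖ = (-2, 3, -4, 1)/5.4772 = (-0.3651, 0.5477, -0.7303, 0.1826).
r_{12} = q_1·c_2 = 2.0083.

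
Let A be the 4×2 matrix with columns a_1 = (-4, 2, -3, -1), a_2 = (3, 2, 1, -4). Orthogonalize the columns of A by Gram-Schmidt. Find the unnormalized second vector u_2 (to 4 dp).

a_1 = (-4, 2, -3, -1); ‖a_1‖ = 5.4772, so e_1 = (-0.7303, 0.3651, -0.5477, -0.1826).
e_1·a_2 = (-0.7303)·3 + 0.3651·2 + (-0.5477)·1 + (-0.1826)·(-4) = -1.2780.
u_2 = a_2 + 1.2780·e_1 = (2.0667, 2.4667, 0.3000, -4.2333).

u_2 = (2.0667, 2.4667, 0.3000, -4.2333)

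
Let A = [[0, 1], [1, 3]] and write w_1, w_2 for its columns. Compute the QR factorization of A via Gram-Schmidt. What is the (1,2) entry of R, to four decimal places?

e_1 = w_1/‖w_1‖ = (0, 1)/1.0000 = (0.0000, 1.0000).
r_{12} = e_1·w_2 = 3.0000.

r_{12} = 3.0000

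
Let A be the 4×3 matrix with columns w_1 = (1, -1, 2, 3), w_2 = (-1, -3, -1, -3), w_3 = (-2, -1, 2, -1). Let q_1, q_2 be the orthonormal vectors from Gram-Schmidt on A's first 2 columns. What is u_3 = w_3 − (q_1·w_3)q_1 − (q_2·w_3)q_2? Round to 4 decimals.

u_3 = (-1.8356, 0.4795, 1.9178, -0.5068)

q_1 = w_1/‖w_1‖ = (1, -1, 2, 3)/3.8730 = (0.2582, -0.2582, 0.5164, 0.7746).
r_{12} = q_1·w_2 = -2.3238.
u_2 = w_2 + 2.3238·q_1 = (-0.4000, -3.6000, 0.2000, -1.2000).
‖u_2‖ = 3.8210, so q_2 = (-0.1047, -0.9422, 0.0523, -0.3141).
r_{13} = q_1·w_3 = 0.0000; r_{23} = q_2·w_3 = 1.5703.
u_3 = w_3 + 0.0000·q_1 − 1.5703·q_2 = (-1.8356, 0.4795, 1.9178, -0.5068).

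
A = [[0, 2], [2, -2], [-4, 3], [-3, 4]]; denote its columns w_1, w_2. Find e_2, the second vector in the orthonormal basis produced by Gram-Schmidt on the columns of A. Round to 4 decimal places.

e_2 = (0.8189, -0.0282, -0.3530, 0.4518)

e_1 = w_1/‖w_1‖ = (0, 2, -4, -3)/5.3852 = (0.0000, 0.3714, -0.7428, -0.5571).
r_{12} = e_1·w_2 = -5.1995.
u_2 = w_2 + 5.1995·e_1 = (2.0000, -0.0690, -0.8621, 1.1034).
‖u_2‖ = 2.4424, so e_2 = (0.8189, -0.0282, -0.3530, 0.4518).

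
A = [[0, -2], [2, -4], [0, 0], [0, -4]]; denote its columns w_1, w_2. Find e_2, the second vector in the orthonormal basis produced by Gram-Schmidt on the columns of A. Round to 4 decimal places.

w_1 = (0, 2, 0, 0); ‖w_1‖ = 2.0000, so e_1 = (0.0000, 1.0000, 0.0000, 0.0000).
e_1·w_2 = 0.0000·(-2) + 1.0000·(-4) + 0.0000·0 + 0.0000·(-4) = -4.0000.
u_2 = w_2 + 4.0000·e_1 = (-2.0000, 0.0000, 0.0000, -4.0000).
‖u_2‖ = 4.4721, so e_2 = (-0.4472, 0.0000, 0.0000, -0.8944).

e_2 = (-0.4472, 0.0000, 0.0000, -0.8944)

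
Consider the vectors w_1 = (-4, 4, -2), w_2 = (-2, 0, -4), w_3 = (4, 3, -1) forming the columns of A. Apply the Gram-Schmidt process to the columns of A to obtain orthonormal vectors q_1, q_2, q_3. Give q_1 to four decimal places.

w_1 = (-4, 4, -2); ‖w_1‖ = 6.0000, so q_1 = (-0.6667, 0.6667, -0.3333).

q_1 = (-0.6667, 0.6667, -0.3333)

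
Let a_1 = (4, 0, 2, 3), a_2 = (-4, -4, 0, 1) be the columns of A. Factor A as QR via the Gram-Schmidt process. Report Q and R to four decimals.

Q = [[0.7428, -0.4234], [0.0000, -0.7674], [0.3714, 0.1720], [0.5571, 0.4498]], R = [[5.3852, -2.4140], [0.0000, 5.2127]]

q_1 = a_1/‖a_1‖ = (4, 0, 2, 3)/5.3852 = (0.7428, 0.0000, 0.3714, 0.5571).
r_{12} = q_1·a_2 = -2.4140.
u_2 = a_2 + 2.4140·q_1 = (-2.2069, -4.0000, 0.8966, 2.3448).
‖u_2‖ = 5.2127, so q_2 = (-0.4234, -0.7674, 0.1720, 0.4498).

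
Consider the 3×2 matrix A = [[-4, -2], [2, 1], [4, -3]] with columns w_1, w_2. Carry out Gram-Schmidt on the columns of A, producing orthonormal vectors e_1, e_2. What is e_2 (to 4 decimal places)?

e_2 = (-0.5963, 0.2981, -0.7454)

e_1 = w_1/‖w_1‖ = (-4, 2, 4)/6.0000 = (-0.6667, 0.3333, 0.6667).
r_{12} = e_1·w_2 = -0.3333.
u_2 = w_2 + 0.3333·e_1 = (-2.2222, 1.1111, -2.7778).
‖u_2‖ = 3.7268, so e_2 = (-0.5963, 0.2981, -0.7454).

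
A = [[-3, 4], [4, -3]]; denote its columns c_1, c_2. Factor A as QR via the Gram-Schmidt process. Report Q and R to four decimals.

q_1 = c_1/‖c_1‖ = (-3, 4)/5.0000 = (-0.6000, 0.8000).
r_{12} = q_1·c_2 = -4.8000.
u_2 = c_2 + 4.8000·q_1 = (1.1200, 0.8400).
‖u_2‖ = 1.4000, so q_2 = (0.8000, 0.6000).

Q = [[-0.6000, 0.8000], [0.8000, 0.6000]], R = [[5.0000, -4.8000], [0.0000, 1.4000]]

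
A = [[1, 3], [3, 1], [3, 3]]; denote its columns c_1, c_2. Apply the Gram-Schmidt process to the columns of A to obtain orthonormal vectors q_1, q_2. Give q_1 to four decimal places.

c_1 = (1, 3, 3); ‖c_1‖ = 4.3589, so q_1 = (0.2294, 0.6882, 0.6882).

q_1 = (0.2294, 0.6882, 0.6882)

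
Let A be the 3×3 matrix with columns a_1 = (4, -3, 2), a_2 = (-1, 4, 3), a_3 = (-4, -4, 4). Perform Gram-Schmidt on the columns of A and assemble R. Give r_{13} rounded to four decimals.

a_1 = (4, -3, 2); ‖a_1‖ = 5.3852, so e_1 = (0.7428, -0.5571, 0.3714).
r_{13} = e_1·a_3 = 0.7428.

r_{13} = 0.7428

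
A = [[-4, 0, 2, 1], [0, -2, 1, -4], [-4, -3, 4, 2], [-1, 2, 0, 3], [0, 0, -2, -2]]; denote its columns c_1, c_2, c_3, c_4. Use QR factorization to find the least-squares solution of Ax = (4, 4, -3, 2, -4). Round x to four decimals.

x = (0.5319, 4.4317, 4.1737, -2.1533)

c_1 = (-4, 0, -4, -1, 0); ‖c_1‖ = 5.7446, so q_1 = (-0.6963, 0.0000, -0.6963, -0.1741, 0.0000).
q_1·c_2 = (-0.6963)·0 + 0.0000·(-2) + (-0.6963)·(-3) + (-0.1741)·2 + 0.0000·0 = 1.7408.
u_2 = c_2 − 1.7408·q_1 = (1.2121, -2.0000, -1.7879, 2.3030, 0.0000).
‖u_2‖ = 3.7376, so q_2 = (0.3243, -0.5351, -0.4783, 0.6162, 0.0000).
q_1·c_3 = (-0.6963)·2 + 0.0000·1 + (-0.6963)·4 + (-0.1741)·0 + 0.0000·(-2) = -4.1779; q_2·c_3 = 0.3243·2 + (-0.5351)·1 + (-0.4783)·4 + 0.6162·0 + 0.0000·(-2) = -1.7999.
u_3 = c_3 + 4.1779·q_1 + 1.7999·q_2 = (-0.3254, 0.0369, 0.2299, 0.3818, -2.0000).
‖u_3‖ = 2.0751, so q_3 = (-0.1568, 0.0178, 0.1108, 0.1840, -0.9638).
q_1·c_4 = (-0.6963)·1 + 0.0000·(-4) + (-0.6963)·2 + (-0.1741)·3 + 0.0000·(-2) = -2.6112; q_2·c_4 = 0.3243·1 + (-0.5351)·(-4) + (-0.4783)·2 + 0.6162·3 + 0.0000·(-2) = 3.3565; q_3·c_4 = (-0.1568)·1 + 0.0178·(-4) + 0.1108·2 + 0.1840·3 + (-0.9638)·(-2) = 2.4733.
u_4 = c_4 + 2.6112·q_1 − 3.3565·q_2 − 2.4733·q_3 = (-1.5189, -2.2479, 1.5134, 0.0222, 0.3839).
‖u_4‖ = 3.1302, so q_4 = (-0.4852, -0.7181, 0.4835, 0.0071, 0.1226).
Qᵀb = (-1.0445, 1.8242, 3.3347, -6.7403).
Back-substitute: x_4 = -6.7403/3.1302 = -2.1533.
x_3 = (3.3347 − 2.4733·(-2.1533))/2.0751 = 4.1737.
x_2 = (1.8242 + 1.7999·4.1737 − 3.3565·(-2.1533))/3.7376 = 4.4317.
x_1 = (-1.0445 − 1.7408·4.4317 + 4.1779·4.1737 + 2.6112·(-2.1533))/5.7446 = 0.5319.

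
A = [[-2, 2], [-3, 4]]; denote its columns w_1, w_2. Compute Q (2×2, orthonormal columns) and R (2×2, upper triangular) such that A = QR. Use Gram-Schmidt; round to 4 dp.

q_1 = w_1/‖w_1‖ = (-2, -3)/3.6056 = (-0.5547, -0.8321).
r_{12} = q_1·w_2 = -4.4376.
u_2 = w_2 + 4.4376·q_1 = (-0.4615, 0.3077).
‖u_2‖ = 0.5547, so q_2 = (-0.8321, 0.5547).

Q = [[-0.5547, -0.8321], [-0.8321, 0.5547]], R = [[3.6056, -4.4376], [0.0000, 0.5547]]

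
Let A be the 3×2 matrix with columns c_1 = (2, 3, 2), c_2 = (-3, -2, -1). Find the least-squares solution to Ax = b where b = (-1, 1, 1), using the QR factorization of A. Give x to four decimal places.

x = (1.0000, 1.0000)

c_1 = (2, 3, 2); ‖c_1‖ = 4.1231, so q_1 = (0.4851, 0.7276, 0.4851).
q_1·c_2 = 0.4851·(-3) + 0.7276·(-2) + 0.4851·(-1) = -3.3955.
u_2 = c_2 + 3.3955·q_1 = (-1.3529, 0.4706, 0.6471).
‖u_2‖ = 1.5718, so q_2 = (-0.8608, 0.2994, 0.4117).
Qᵀb = (0.7276, 1.5718).
Back-substitute: x_2 = 1.5718/1.5718 = 1.0000.
x_1 = (0.7276 + 3.3955·1.0000)/4.1231 = 1.0000.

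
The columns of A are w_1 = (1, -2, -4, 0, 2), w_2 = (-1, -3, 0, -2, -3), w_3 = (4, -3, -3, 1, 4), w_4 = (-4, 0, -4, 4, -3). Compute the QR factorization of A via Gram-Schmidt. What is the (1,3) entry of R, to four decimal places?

w_1 = (1, -2, -4, 0, 2); ‖w_1‖ = 5.0000, so e_1 = (0.2000, -0.4000, -0.8000, 0.0000, 0.4000).
r_{13} = e_1·w_3 = 6.0000.

r_{13} = 6.0000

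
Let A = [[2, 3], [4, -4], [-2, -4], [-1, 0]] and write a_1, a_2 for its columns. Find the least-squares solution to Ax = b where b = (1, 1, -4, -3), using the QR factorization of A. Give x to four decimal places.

a_1 = (2, 4, -2, -1); ‖a_1‖ = 5.0000, so e_1 = (0.4000, 0.8000, -0.4000, -0.2000).
e_1·a_2 = 0.4000·3 + 0.8000·(-4) + (-0.4000)·(-4) + (-0.2000)·0 = -0.4000.
u_2 = a_2 + 0.4000·e_1 = (3.1600, -3.6800, -4.1600, -0.0800).
‖u_2‖ = 6.3906, so e_2 = (0.4945, -0.5758, -0.6510, -0.0125).
Qᵀb = (3.4000, 2.5600).
Back-substitute: x_2 = 2.5600/6.3906 = 0.4006.
x_1 = (3.4000 + 0.4000·0.4006)/5.0000 = 0.7120.

x = (0.7120, 0.4006)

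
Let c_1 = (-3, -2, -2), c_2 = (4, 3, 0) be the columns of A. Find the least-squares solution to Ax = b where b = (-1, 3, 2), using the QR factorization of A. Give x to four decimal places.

c_1 = (-3, -2, -2); ‖c_1‖ = 4.1231, so q_1 = (-0.7276, -0.4851, -0.4851).
q_1·c_2 = (-0.7276)·4 + (-0.4851)·3 + (-0.4851)·0 = -4.3656.
u_2 = c_2 + 4.3656·q_1 = (0.8235, 0.8824, -2.1176).
‖u_2‖ = 2.4375, so q_2 = (0.3379, 0.3620, -0.8688).
Qᵀb = (-1.6977, -0.9895).
Back-substitute: x_2 = -0.9895/2.4375 = -0.4059.
x_1 = (-1.6977 + 4.3656·(-0.4059))/4.1231 = -0.8416.

x = (-0.8416, -0.4059)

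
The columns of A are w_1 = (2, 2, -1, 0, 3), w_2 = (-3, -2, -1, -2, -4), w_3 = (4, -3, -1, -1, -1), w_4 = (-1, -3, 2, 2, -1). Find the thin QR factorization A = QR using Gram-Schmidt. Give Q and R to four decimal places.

w_1 = (2, 2, -1, 0, 3); ‖w_1‖ = 4.2426, so e_1 = (0.4714, 0.4714, -0.2357, 0.0000, 0.7071).
e_1·w_2 = 0.4714·(-3) + 0.4714·(-2) + (-0.2357)·(-1) + 0.0000·(-2) + 0.7071·(-4) = -4.9497.
u_2 = w_2 + 4.9497·e_1 = (-0.6667, 0.3333, -2.1667, -2.0000, -0.5000).
‖u_2‖ = 3.0822, so e_2 = (-0.2163, 0.1081, -0.7030, -0.6489, -0.1622).
e_1·w_3 = 0.4714·4 + 0.4714·(-3) + (-0.2357)·(-1) + 0.0000·(-1) + 0.7071·(-1) = 0.0000; e_2·w_3 = (-0.2163)·4 + 0.1081·(-3) + (-0.7030)·(-1) + (-0.6489)·(-1) + (-0.1622)·(-1) = 0.3244.
u_3 = w_3 + 0.0000·e_1 − 0.3244·e_2 = (4.0702, -3.0351, -0.7719, -0.7895, -0.9474).
‖u_3‖ = 5.2815, so e_3 = (0.7706, -0.5747, -0.1462, -0.1495, -0.1794).
e_1·w_4 = 0.4714·(-1) + 0.4714·(-3) + (-0.2357)·2 + 0.0000·2 + 0.7071·(-1) = -3.0641; e_2·w_4 = (-0.2163)·(-1) + 0.1081·(-3) + (-0.7030)·2 + (-0.6489)·2 + (-0.1622)·(-1) = -2.6496; e_3·w_4 = 0.7706·(-1) + (-0.5747)·(-3) + (-0.1462)·2 + (-0.1495)·2 + (-0.1794)·(-1) = 0.5414.
u_4 = w_4 + 3.0641·e_1 + 2.6496·e_2 − 0.5414·e_3 = (-0.5459, -0.9579, -0.5057, 0.3616, 0.8340).
‖u_4‖ = 1.5157, so e_4 = (-0.3602, -0.6319, -0.3336, 0.2386, 0.5502).

Q = [[0.4714, -0.2163, 0.7706, -0.3602], [0.4714, 0.1081, -0.5747, -0.6319], [-0.2357, -0.7030, -0.1462, -0.3336], [0.0000, -0.6489, -0.1495, 0.2386], [0.7071, -0.1622, -0.1794, 0.5502]], R = [[4.2426, -4.9497, 0.0000, -3.0641], [0.0000, 3.0822, 0.3244, -2.6496], [0.0000, 0.0000, 5.2815, 0.5414], [0.0000, 0.0000, 0.0000, 1.5157]]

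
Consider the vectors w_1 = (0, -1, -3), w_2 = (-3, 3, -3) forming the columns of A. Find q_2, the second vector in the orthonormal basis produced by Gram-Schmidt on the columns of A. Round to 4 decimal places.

q_1 = w_1/‖w_1‖ = (0, -1, -3)/3.1623 = (0.0000, -0.3162, -0.9487).
r_{12} = q_1·w_2 = 1.8974.
u_2 = w_2 − 1.8974·q_1 = (-3.0000, 3.6000, -1.2000).
‖u_2‖ = 4.8374, so q_2 = (-0.6202, 0.7442, -0.2481).

q_2 = (-0.6202, 0.7442, -0.2481)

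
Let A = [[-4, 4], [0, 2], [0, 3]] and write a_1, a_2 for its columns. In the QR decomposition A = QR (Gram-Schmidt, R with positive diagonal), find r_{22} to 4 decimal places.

r_{22} = 3.6056

a_1 = (-4, 0, 0); ‖a_1‖ = 4.0000, so q_1 = (-1.0000, 0.0000, 0.0000).
q_1·a_2 = (-1.0000)·4 + 0.0000·2 + 0.0000·3 = -4.0000.
u_2 = a_2 + 4.0000·q_1 = (0.0000, 2.0000, 3.0000).
r_{22} = ‖u_2‖ = 3.6056.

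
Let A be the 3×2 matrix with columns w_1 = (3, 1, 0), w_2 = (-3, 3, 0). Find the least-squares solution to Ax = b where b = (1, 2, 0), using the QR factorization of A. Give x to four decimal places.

e_1 = w_1/‖w_1‖ = (3, 1, 0)/3.1623 = (0.9487, 0.3162, 0.0000).
r_{12} = e_1·w_2 = -1.8974.
u_2 = w_2 + 1.8974·e_1 = (-1.2000, 3.6000, 0.0000).
‖u_2‖ = 3.7947, so e_2 = (-0.3162, 0.9487, 0.0000).
Qᵀb = (1.5811, 1.5811).
Back-substitute: x_2 = 1.5811/3.7947 = 0.4167.
x_1 = (1.5811 + 1.8974·0.4167)/3.1623 = 0.7500.

x = (0.7500, 0.4167)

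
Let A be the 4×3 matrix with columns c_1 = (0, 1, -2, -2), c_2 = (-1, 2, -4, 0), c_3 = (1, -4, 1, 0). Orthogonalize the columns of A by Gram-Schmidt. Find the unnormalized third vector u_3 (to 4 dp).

u_3 = (0.3596, -2.7640, -1.4719, 0.0899)

c_1 = (0, 1, -2, -2); ‖c_1‖ = 3.0000, so e_1 = (0.0000, 0.3333, -0.6667, -0.6667).
e_1·c_2 = 0.0000·(-1) + 0.3333·2 + (-0.6667)·(-4) + (-0.6667)·0 = 3.3333.
u_2 = c_2 − 3.3333·e_1 = (-1.0000, 0.8889, -1.7778, 2.2222).
‖u_2‖ = 3.1447, so e_2 = (-0.3180, 0.2827, -0.5653, 0.7067).
e_1·c_3 = 0.0000·1 + 0.3333·(-4) + (-0.6667)·1 + (-0.6667)·0 = -2.0000; e_2·c_3 = (-0.3180)·1 + 0.2827·(-4) + (-0.5653)·1 + 0.7067·0 = -2.0140.
u_3 = c_3 + 2.0000·e_1 + 2.0140·e_2 = (0.3596, -2.7640, -1.4719, 0.0899).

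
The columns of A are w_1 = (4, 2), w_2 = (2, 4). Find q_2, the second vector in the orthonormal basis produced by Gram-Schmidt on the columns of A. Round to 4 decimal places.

q_2 = (-0.4472, 0.8944)

q_1 = w_1/‖w_1‖ = (4, 2)/4.4721 = (0.8944, 0.4472).
r_{12} = q_1·w_2 = 3.5777.
u_2 = w_2 − 3.5777·q_1 = (-1.2000, 2.4000).
‖u_2‖ = 2.6833, so q_2 = (-0.4472, 0.8944).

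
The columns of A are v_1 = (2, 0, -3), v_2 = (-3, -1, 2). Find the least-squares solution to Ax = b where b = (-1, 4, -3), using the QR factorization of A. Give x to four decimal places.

x = (0.3684, -0.1842)

v_1 = (2, 0, -3); ‖v_1‖ = 3.6056, so e_1 = (0.5547, 0.0000, -0.8321).
e_1·v_2 = 0.5547·(-3) + 0.0000·(-1) + (-0.8321)·2 = -3.3282.
u_2 = v_2 + 3.3282·e_1 = (-1.1538, -1.0000, -0.7692).
‖u_2‖ = 1.7097, so e_2 = (-0.6749, -0.5849, -0.4499).
Qᵀb = (1.9415, -0.3149).
Back-substitute: x_2 = -0.3149/1.7097 = -0.1842.
x_1 = (1.9415 + 3.3282·(-0.1842))/3.6056 = 0.3684.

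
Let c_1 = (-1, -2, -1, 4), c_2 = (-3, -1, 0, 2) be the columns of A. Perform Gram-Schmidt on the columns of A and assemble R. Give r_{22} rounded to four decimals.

r_{22} = 2.5136

q_1 = c_1/‖c_1‖ = (-1, -2, -1, 4)/4.6904 = (-0.2132, -0.4264, -0.2132, 0.8528).
r_{12} = q_1·c_2 = 2.7716.
u_2 = c_2 − 2.7716·q_1 = (-2.4091, 0.1818, 0.5909, -0.3636).
r_{22} = ‖u_2‖ = 2.5136.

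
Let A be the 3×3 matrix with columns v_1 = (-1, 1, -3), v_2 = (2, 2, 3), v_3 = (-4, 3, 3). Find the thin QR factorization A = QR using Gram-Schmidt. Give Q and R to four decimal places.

Q = [[-0.3015, 0.3807, -0.8742], [0.3015, 0.9078, 0.2914], [-0.9045, 0.1757, 0.3885]], R = [[3.3166, -2.7136, -0.6030], [0.0000, 3.1042, 1.7278], [0.0000, 0.0000, 5.5363]]

v_1 = (-1, 1, -3); ‖v_1‖ = 3.3166, so e_1 = (-0.3015, 0.3015, -0.9045).
e_1·v_2 = (-0.3015)·2 + 0.3015·2 + (-0.9045)·3 = -2.7136.
u_2 = v_2 + 2.7136·e_1 = (1.1818, 2.8182, 0.5455).
‖u_2‖ = 3.1042, so e_2 = (0.3807, 0.9078, 0.1757).
e_1·v_3 = (-0.3015)·(-4) + 0.3015·3 + (-0.9045)·3 = -0.6030; e_2·v_3 = 0.3807·(-4) + 0.9078·3 + 0.1757·3 = 1.7278.
u_3 = v_3 + 0.6030·e_1 − 1.7278·e_2 = (-4.8396, 1.6132, 2.1509).
‖u_3‖ = 5.5363, so e_3 = (-0.8742, 0.2914, 0.3885).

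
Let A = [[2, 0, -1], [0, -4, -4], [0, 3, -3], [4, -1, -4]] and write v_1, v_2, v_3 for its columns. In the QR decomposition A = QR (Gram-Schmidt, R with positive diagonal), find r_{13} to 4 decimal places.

e_1 = v_1/‖v_1‖ = (2, 0, 0, 4)/4.4721 = (0.4472, 0.0000, 0.0000, 0.8944).
r_{13} = e_1·v_3 = -4.0249.

r_{13} = -4.0249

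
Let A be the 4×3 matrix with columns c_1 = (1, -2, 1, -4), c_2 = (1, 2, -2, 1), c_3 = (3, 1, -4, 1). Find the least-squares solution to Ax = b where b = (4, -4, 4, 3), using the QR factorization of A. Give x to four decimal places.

c_1 = (1, -2, 1, -4); ‖c_1‖ = 4.6904, so e_1 = (0.2132, -0.4264, 0.2132, -0.8528).
e_1·c_2 = 0.2132·1 + (-0.4264)·2 + 0.2132·(-2) + (-0.8528)·1 = -1.9188.
u_2 = c_2 + 1.9188·e_1 = (1.4091, 1.1818, -1.5909, -0.6364).
‖u_2‖ = 2.5136, so e_2 = (0.5606, 0.4702, -0.6329, -0.2532).
e_1·c_3 = 0.2132·3 + (-0.4264)·1 + 0.2132·(-4) + (-0.8528)·1 = -1.4924; e_2·c_3 = 0.5606·3 + 0.4702·1 + (-0.6329)·(-4) + (-0.2532)·1 = 4.4304.
u_3 = c_3 + 1.4924·e_1 − 4.4304·e_2 = (0.8345, -1.7194, -0.8777, 0.8489).
‖u_3‖ = 2.2680, so e_3 = (0.3680, -0.7581, -0.3870, 0.3743).
Qᵀb = (0.8528, -2.9295, 4.0793).
Back-substitute: x_3 = 4.0793/2.2680 = 1.7986.
x_2 = (-2.9295 − 4.4304·1.7986)/2.5136 = -4.3357.
x_1 = (0.8528 + 1.9188·(-4.3357) + 1.4924·1.7986)/4.6904 = -1.0196.

x = (-1.0196, -4.3357, 1.7986)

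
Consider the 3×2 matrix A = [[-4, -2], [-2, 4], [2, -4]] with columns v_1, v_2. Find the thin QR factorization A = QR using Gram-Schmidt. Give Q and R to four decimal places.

v_1 = (-4, -2, 2); ‖v_1‖ = 4.8990, so q_1 = (-0.8165, -0.4082, 0.4082).
q_1·v_2 = (-0.8165)·(-2) + (-0.4082)·4 + 0.4082·(-4) = -1.6330.
u_2 = v_2 + 1.6330·q_1 = (-3.3333, 3.3333, -3.3333).
‖u_2‖ = 5.7735, so q_2 = (-0.5774, 0.5774, -0.5774).

Q = [[-0.8165, -0.5774], [-0.4082, 0.5774], [0.4082, -0.5774]], R = [[4.8990, -1.6330], [0.0000, 5.7735]]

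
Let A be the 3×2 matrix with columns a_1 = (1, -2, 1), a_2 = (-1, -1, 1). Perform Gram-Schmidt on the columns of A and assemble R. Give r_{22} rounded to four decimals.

r_{22} = 1.5275

a_1 = (1, -2, 1); ‖a_1‖ = 2.4495, so q_1 = (0.4082, -0.8165, 0.4082).
q_1·a_2 = 0.4082·(-1) + (-0.8165)·(-1) + 0.4082·1 = 0.8165.
u_2 = a_2 − 0.8165·q_1 = (-1.3333, -0.3333, 0.6667).
r_{22} = ‖u_2‖ = 1.5275.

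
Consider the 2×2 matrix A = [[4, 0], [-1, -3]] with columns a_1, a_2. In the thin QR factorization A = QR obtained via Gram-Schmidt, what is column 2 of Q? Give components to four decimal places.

q_2 = (-0.2425, -0.9701)

q_1 = a_1/‖a_1‖ = (4, -1)/4.1231 = (0.9701, -0.2425).
r_{12} = q_1·a_2 = 0.7276.
u_2 = a_2 − 0.7276·q_1 = (-0.7059, -2.8235).
‖u_2‖ = 2.9104, so q_2 = (-0.2425, -0.9701).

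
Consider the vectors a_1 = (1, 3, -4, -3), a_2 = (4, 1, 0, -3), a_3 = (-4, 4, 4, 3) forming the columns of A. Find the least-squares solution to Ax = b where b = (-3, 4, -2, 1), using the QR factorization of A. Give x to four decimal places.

q_1 = a_1/‖a_1‖ = (1, 3, -4, -3)/5.9161 = (0.1690, 0.5071, -0.6761, -0.5071).
r_{12} = q_1·a_2 = 2.7045.
u_2 = a_2 − 2.7045·q_1 = (3.5429, -0.3714, 1.8286, -1.6286).
‖u_2‖ = 4.3227, so q_2 = (0.8196, -0.0859, 0.4230, -0.3767).
r_{13} = q_1·a_3 = -2.8735; r_{23} = q_2·a_3 = -3.0603.
u_3 = a_3 + 2.8735·q_1 + 3.0603·q_2 = (-1.0061, 5.1942, 3.3517, 0.3899).
‖u_3‖ = 6.2752, so q_3 = (-0.1603, 0.8277, 0.5341, 0.0621).
Qᵀb = (2.3664, -4.0253, 2.7858).
Back-substitute: x_3 = 2.7858/6.2752 = 0.4439.
x_2 = (-4.0253 + 3.0603·0.4439)/4.3227 = -0.6169.
x_1 = (2.3664 − 2.7045·(-0.6169) + 2.8735·0.4439)/5.9161 = 0.8976.

x = (0.8976, -0.6169, 0.4439)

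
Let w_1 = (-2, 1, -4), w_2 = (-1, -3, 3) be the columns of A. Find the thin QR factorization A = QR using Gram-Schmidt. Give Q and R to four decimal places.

Q = [[-0.4364, -0.6763], [0.2182, -0.7194], [-0.8729, 0.1583]], R = [[4.5826, -2.8368], [0.0000, 3.3094]]

e_1 = w_1/‖w_1‖ = (-2, 1, -4)/4.5826 = (-0.4364, 0.2182, -0.8729).
r_{12} = e_1·w_2 = -2.8368.
u_2 = w_2 + 2.8368·e_1 = (-2.2381, -2.3810, 0.5238).
‖u_2‖ = 3.3094, so e_2 = (-0.6763, -0.7194, 0.1583).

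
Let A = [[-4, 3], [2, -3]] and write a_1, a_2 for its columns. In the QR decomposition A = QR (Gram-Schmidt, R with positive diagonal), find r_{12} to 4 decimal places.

r_{12} = -4.0249

a_1 = (-4, 2); ‖a_1‖ = 4.4721, so e_1 = (-0.8944, 0.4472).
r_{12} = e_1·a_2 = -4.0249.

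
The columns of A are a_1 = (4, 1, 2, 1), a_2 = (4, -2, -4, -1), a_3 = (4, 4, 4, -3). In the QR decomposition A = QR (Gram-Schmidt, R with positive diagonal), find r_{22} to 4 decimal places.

r_{22} = 5.9886

q_1 = a_1/‖a_1‖ = (4, 1, 2, 1)/4.6904 = (0.8528, 0.2132, 0.4264, 0.2132).
r_{12} = q_1·a_2 = 1.0660.
u_2 = a_2 − 1.0660·q_1 = (3.0909, -2.2273, -4.4545, -1.2273).
r_{22} = ‖u_2‖ = 5.9886.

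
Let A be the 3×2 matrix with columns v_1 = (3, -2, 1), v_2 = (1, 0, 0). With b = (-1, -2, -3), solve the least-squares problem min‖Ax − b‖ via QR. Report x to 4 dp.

v_1 = (3, -2, 1); ‖v_1‖ = 3.7417, so e_1 = (0.8018, -0.5345, 0.2673).
e_1·v_2 = 0.8018·1 + (-0.5345)·0 + 0.2673·0 = 0.8018.
u_2 = v_2 − 0.8018·e_1 = (0.3571, 0.4286, -0.2143).
‖u_2‖ = 0.5976, so e_2 = (0.5976, 0.7171, -0.3586).
Qᵀb = (-0.5345, -0.9562).
Back-substitute: x_2 = -0.9562/0.5976 = -1.6000.
x_1 = (-0.5345 − 0.8018·(-1.6000))/3.7417 = 0.2000.

x = (0.2000, -1.6000)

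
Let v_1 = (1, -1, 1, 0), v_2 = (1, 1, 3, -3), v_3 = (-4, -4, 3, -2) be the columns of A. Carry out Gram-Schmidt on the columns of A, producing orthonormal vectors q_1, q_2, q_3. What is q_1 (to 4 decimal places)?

q_1 = (0.5774, -0.5774, 0.5774, 0.0000)

v_1 = (1, -1, 1, 0); ‖v_1‖ = 1.7321, so q_1 = (0.5774, -0.5774, 0.5774, 0.0000).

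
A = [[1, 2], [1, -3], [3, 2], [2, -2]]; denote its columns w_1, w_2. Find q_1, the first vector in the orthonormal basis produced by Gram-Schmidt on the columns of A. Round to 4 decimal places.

q_1 = w_1/‖w_1‖ = (1, 1, 3, 2)/3.8730 = (0.2582, 0.2582, 0.7746, 0.5164).

q_1 = (0.2582, 0.2582, 0.7746, 0.5164)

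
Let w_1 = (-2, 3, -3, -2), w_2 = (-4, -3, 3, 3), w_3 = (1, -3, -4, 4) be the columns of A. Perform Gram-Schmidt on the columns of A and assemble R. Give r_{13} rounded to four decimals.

r_{13} = -1.3728

w_1 = (-2, 3, -3, -2); ‖w_1‖ = 5.0990, so q_1 = (-0.3922, 0.5883, -0.5883, -0.3922).
r_{13} = q_1·w_3 = -1.3728.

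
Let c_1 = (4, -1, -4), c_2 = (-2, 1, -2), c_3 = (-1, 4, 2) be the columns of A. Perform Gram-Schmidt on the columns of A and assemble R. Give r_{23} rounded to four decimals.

c_1 = (4, -1, -4); ‖c_1‖ = 5.7446, so q_1 = (0.6963, -0.1741, -0.6963).
q_1·c_2 = 0.6963·(-2) + (-0.1741)·1 + (-0.6963)·(-2) = -0.1741.
u_2 = c_2 + 0.1741·q_1 = (-1.8788, 0.9697, -2.1212).
‖u_2‖ = 2.9949, so q_2 = (-0.6273, 0.3238, -0.7083).
r_{23} = q_2·c_3 = 0.5059.

r_{23} = 0.5059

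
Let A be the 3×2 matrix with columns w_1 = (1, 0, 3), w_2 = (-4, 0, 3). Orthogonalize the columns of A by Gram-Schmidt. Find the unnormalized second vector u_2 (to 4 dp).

u_2 = (-4.5000, 0.0000, 1.5000)

w_1 = (1, 0, 3); ‖w_1‖ = 3.1623, so q_1 = (0.3162, 0.0000, 0.9487).
q_1·w_2 = 0.3162·(-4) + 0.0000·0 + 0.9487·3 = 1.5811.
u_2 = w_2 − 1.5811·q_1 = (-4.5000, 0.0000, 1.5000).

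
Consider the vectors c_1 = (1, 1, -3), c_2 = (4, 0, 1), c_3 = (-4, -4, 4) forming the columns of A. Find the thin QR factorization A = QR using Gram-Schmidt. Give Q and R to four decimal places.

c_1 = (1, 1, -3); ‖c_1‖ = 3.3166, so q_1 = (0.3015, 0.3015, -0.9045).
q_1·c_2 = 0.3015·4 + 0.3015·0 + (-0.9045)·1 = 0.3015.
u_2 = c_2 − 0.3015·q_1 = (3.9091, -0.0909, 1.2727).
‖u_2‖ = 4.1121, so q_2 = (0.9506, -0.0221, 0.3095).
q_1·c_3 = 0.3015·(-4) + 0.3015·(-4) + (-0.9045)·4 = -6.0302; q_2·c_3 = 0.9506·(-4) + (-0.0221)·(-4) + 0.3095·4 = -2.4761.
u_3 = c_3 + 6.0302·q_1 + 2.4761·q_2 = (0.1720, -2.2366, -0.6882).
‖u_3‖ = 2.3464, so q_3 = (0.0733, -0.9532, -0.2933).

Q = [[0.3015, 0.9506, 0.0733], [0.3015, -0.0221, -0.9532], [-0.9045, 0.3095, -0.2933]], R = [[3.3166, 0.3015, -6.0302], [0.0000, 4.1121, -2.4761], [0.0000, 0.0000, 2.3464]]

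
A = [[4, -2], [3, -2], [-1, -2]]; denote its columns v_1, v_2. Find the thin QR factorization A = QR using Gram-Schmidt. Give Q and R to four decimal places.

Q = [[0.7845, -0.0605], [0.5883, -0.2421], [-0.1961, -0.9684]], R = [[5.0990, -2.3534], [0.0000, 2.5420]]

e_1 = v_1/‖v_1‖ = (4, 3, -1)/5.0990 = (0.7845, 0.5883, -0.1961).
r_{12} = e_1·v_2 = -2.3534.
u_2 = v_2 + 2.3534·e_1 = (-0.1538, -0.6154, -2.4615).
‖u_2‖ = 2.5420, so e_2 = (-0.0605, -0.2421, -0.9684).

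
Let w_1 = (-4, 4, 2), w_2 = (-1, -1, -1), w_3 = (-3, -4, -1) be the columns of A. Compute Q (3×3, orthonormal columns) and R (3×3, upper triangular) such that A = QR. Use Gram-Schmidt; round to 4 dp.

Q = [[-0.6667, -0.7191, -0.1961], [0.6667, -0.4576, -0.5883], [0.3333, -0.5230, 0.7845]], R = [[6.0000, -0.3333, -1.0000], [0.0000, 1.6997, 4.5107], [0.0000, 0.0000, 2.1573]]

q_1 = w_1/‖w_1‖ = (-4, 4, 2)/6.0000 = (-0.6667, 0.6667, 0.3333).
r_{12} = q_1·w_2 = -0.3333.
u_2 = w_2 + 0.3333·q_1 = (-1.2222, -0.7778, -0.8889).
‖u_2‖ = 1.6997, so q_2 = (-0.7191, -0.4576, -0.5230).
r_{13} = q_1·w_3 = -1.0000; r_{23} = q_2·w_3 = 4.5107.
u_3 = w_3 + 1.0000·q_1 − 4.5107·q_2 = (-0.4231, -1.2692, 1.6923).
‖u_3‖ = 2.1573, so q_3 = (-0.1961, -0.5883, 0.7845).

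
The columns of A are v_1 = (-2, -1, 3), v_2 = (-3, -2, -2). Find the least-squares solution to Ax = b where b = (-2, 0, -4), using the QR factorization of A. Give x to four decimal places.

v_1 = (-2, -1, 3); ‖v_1‖ = 3.7417, so e_1 = (-0.5345, -0.2673, 0.8018).
e_1·v_2 = (-0.5345)·(-3) + (-0.2673)·(-2) + 0.8018·(-2) = 0.5345.
u_2 = v_2 − 0.5345·e_1 = (-2.7143, -1.8571, -2.4286).
‖u_2‖ = 4.0883, so e_2 = (-0.6639, -0.4543, -0.5940).
Qᵀb = (-2.1381, 3.7039).
Back-substitute: x_2 = 3.7039/4.0883 = 0.9060.
x_1 = (-2.1381 − 0.5345·0.9060)/3.7417 = -0.7009.

x = (-0.7009, 0.9060)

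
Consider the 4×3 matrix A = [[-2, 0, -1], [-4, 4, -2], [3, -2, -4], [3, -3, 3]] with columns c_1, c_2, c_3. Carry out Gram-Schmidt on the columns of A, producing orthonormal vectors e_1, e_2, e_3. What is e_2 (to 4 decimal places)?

c_1 = (-2, -4, 3, 3); ‖c_1‖ = 6.1644, so e_1 = (-0.3244, -0.6489, 0.4867, 0.4867).
e_1·c_2 = (-0.3244)·0 + (-0.6489)·4 + 0.4867·(-2) + 0.4867·(-3) = -5.0289.
u_2 = c_2 + 5.0289·e_1 = (-1.6316, 0.7368, 0.4474, -0.5526).
‖u_2‖ = 1.9263, so e_2 = (-0.8470, 0.3825, 0.2322, -0.2869).

e_2 = (-0.8470, 0.3825, 0.2322, -0.2869)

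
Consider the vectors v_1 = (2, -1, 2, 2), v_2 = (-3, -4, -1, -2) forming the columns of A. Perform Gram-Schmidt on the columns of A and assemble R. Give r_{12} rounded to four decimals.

r_{12} = -2.2188

e_1 = v_1/‖v_1‖ = (2, -1, 2, 2)/3.6056 = (0.5547, -0.2774, 0.5547, 0.5547).
r_{12} = e_1·v_2 = -2.2188.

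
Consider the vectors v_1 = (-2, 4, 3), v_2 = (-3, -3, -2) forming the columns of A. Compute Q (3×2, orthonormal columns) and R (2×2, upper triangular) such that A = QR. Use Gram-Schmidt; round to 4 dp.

Q = [[-0.3714, -0.9274], [0.7428, -0.3258], [0.5571, -0.1838]], R = [[5.3852, -2.2283], [0.0000, 4.1273]]

e_1 = v_1/‖v_1‖ = (-2, 4, 3)/5.3852 = (-0.3714, 0.7428, 0.5571).
r_{12} = e_1·v_2 = -2.2283.
u_2 = v_2 + 2.2283·e_1 = (-3.8276, -1.3448, -0.7586).
‖u_2‖ = 4.1273, so e_2 = (-0.9274, -0.3258, -0.1838).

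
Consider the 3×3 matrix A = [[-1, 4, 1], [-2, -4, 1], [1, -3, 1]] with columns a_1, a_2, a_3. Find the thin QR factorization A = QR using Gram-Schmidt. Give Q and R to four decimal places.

a_1 = (-1, -2, 1); ‖a_1‖ = 2.4495, so e_1 = (-0.4082, -0.8165, 0.4082).
e_1·a_2 = (-0.4082)·4 + (-0.8165)·(-4) + 0.4082·(-3) = 0.4082.
u_2 = a_2 − 0.4082·e_1 = (4.1667, -3.6667, -3.1667).
‖u_2‖ = 6.3901, so e_2 = (0.6521, -0.5738, -0.4956).
e_1·a_3 = (-0.4082)·1 + (-0.8165)·1 + 0.4082·1 = -0.8165; e_2·a_3 = 0.6521·1 + (-0.5738)·1 + (-0.4956)·1 = -0.4173.
u_3 = a_3 + 0.8165·e_1 + 0.4173·e_2 = (0.9388, 0.0939, 1.1265).
‖u_3‖ = 1.4694, so e_3 = (0.6389, 0.0639, 0.7667).

Q = [[-0.4082, 0.6521, 0.6389], [-0.8165, -0.5738, 0.0639], [0.4082, -0.4956, 0.7667]], R = [[2.4495, 0.4082, -0.8165], [0.0000, 6.3901, -0.4173], [0.0000, 0.0000, 1.4694]]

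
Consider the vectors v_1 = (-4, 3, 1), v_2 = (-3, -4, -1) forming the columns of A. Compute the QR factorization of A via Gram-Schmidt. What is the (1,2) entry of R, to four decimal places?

r_{12} = -0.1961

v_1 = (-4, 3, 1); ‖v_1‖ = 5.0990, so q_1 = (-0.7845, 0.5883, 0.1961).
r_{12} = q_1·v_2 = -0.1961.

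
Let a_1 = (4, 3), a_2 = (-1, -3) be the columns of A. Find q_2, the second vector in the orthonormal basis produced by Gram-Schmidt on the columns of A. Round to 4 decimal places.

q_2 = (0.6000, -0.8000)

q_1 = a_1/‖a_1‖ = (4, 3)/5.0000 = (0.8000, 0.6000).
r_{12} = q_1·a_2 = -2.6000.
u_2 = a_2 + 2.6000·q_1 = (1.0800, -1.4400).
‖u_2‖ = 1.8000, so q_2 = (0.6000, -0.8000).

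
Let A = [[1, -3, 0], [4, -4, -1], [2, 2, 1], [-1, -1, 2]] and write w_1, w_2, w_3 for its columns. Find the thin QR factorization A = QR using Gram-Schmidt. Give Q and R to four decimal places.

Q = [[0.2132, -0.5147, 0.1516], [0.8528, -0.3167, -0.0758], [0.4264, 0.7126, 0.5003], [-0.2132, -0.3563, 0.8491]], R = [[4.6904, -2.9848, -0.8528], [0.0000, 4.5925, 0.3167], [0.0000, 0.0000, 2.2743]]

e_1 = w_1/‖w_1‖ = (1, 4, 2, -1)/4.6904 = (0.2132, 0.8528, 0.4264, -0.2132).
r_{12} = e_1·w_2 = -2.9848.
u_2 = w_2 + 2.9848·e_1 = (-2.3636, -1.4545, 3.2727, -1.6364).
‖u_2‖ = 4.5925, so e_2 = (-0.5147, -0.3167, 0.7126, -0.3563).
r_{13} = e_1·w_3 = -0.8528; r_{23} = e_2·w_3 = 0.3167.
u_3 = w_3 + 0.8528·e_1 − 0.3167·e_2 = (0.3448, -0.1724, 1.1379, 1.9310).
‖u_3‖ = 2.2743, so e_3 = (0.1516, -0.0758, 0.5003, 0.8491).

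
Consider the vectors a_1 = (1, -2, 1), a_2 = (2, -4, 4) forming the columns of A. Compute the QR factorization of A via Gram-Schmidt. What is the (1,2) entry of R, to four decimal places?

a_1 = (1, -2, 1); ‖a_1‖ = 2.4495, so q_1 = (0.4082, -0.8165, 0.4082).
r_{12} = q_1·a_2 = 5.7155.

r_{12} = 5.7155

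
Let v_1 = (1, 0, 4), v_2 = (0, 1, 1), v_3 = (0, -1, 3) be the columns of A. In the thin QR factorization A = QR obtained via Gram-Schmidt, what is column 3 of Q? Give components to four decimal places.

q_1 = v_1/‖v_1‖ = (1, 0, 4)/4.1231 = (0.2425, 0.0000, 0.9701).
r_{12} = q_1·v_2 = 0.9701.
u_2 = v_2 − 0.9701·q_1 = (-0.2353, 1.0000, 0.0588).
‖u_2‖ = 1.0290, so q_2 = (-0.2287, 0.9718, 0.0572).
r_{13} = q_1·v_3 = 2.9104; r_{23} = q_2·v_3 = -0.8003.
u_3 = v_3 − 2.9104·q_1 + 0.8003·q_2 = (-0.8889, -0.2222, 0.2222).
‖u_3‖ = 0.9428, so q_3 = (-0.9428, -0.2357, 0.2357).

q_3 = (-0.9428, -0.2357, 0.2357)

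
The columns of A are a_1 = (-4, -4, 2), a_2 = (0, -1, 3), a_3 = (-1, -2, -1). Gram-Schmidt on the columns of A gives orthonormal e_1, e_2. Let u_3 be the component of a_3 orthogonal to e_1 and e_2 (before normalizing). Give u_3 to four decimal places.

u_3 = (0.6923, -0.8308, -0.2769)

a_1 = (-4, -4, 2); ‖a_1‖ = 6.0000, so e_1 = (-0.6667, -0.6667, 0.3333).
e_1·a_2 = (-0.6667)·0 + (-0.6667)·(-1) + 0.3333·3 = 1.6667.
u_2 = a_2 − 1.6667·e_1 = (1.1111, 0.1111, 2.4444).
‖u_2‖ = 2.6874, so e_2 = (0.4134, 0.0413, 0.9096).
e_1·a_3 = (-0.6667)·(-1) + (-0.6667)·(-2) + 0.3333·(-1) = 1.6667; e_2·a_3 = 0.4134·(-1) + 0.0413·(-2) + 0.9096·(-1) = -1.4057.
u_3 = a_3 − 1.6667·e_1 + 1.4057·e_2 = (0.6923, -0.8308, -0.2769).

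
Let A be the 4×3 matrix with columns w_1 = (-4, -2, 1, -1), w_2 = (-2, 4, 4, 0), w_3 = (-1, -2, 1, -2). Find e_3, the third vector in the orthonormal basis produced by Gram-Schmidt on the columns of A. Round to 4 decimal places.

e_3 = (0.4254, -0.2511, 0.4638, -0.7354)

w_1 = (-4, -2, 1, -1); ‖w_1‖ = 4.6904, so e_1 = (-0.8528, -0.4264, 0.2132, -0.2132).
e_1·w_2 = (-0.8528)·(-2) + (-0.4264)·4 + 0.2132·4 + (-0.2132)·0 = 0.8528.
u_2 = w_2 − 0.8528·e_1 = (-1.2727, 4.3636, 3.8182, 0.1818).
‖u_2‖ = 5.9391, so e_2 = (-0.2143, 0.7347, 0.6429, 0.0306).
e_1·w_3 = (-0.8528)·(-1) + (-0.4264)·(-2) + 0.2132·1 + (-0.2132)·(-2) = 2.3452; e_2·w_3 = (-0.2143)·(-1) + 0.7347·(-2) + 0.6429·1 + 0.0306·(-2) = -0.6735.
u_3 = w_3 − 2.3452·e_1 + 0.6735·e_2 = (0.8557, -0.5052, 0.9330, -1.4794).
‖u_3‖ = 2.0116, so e_3 = (0.4254, -0.2511, 0.4638, -0.7354).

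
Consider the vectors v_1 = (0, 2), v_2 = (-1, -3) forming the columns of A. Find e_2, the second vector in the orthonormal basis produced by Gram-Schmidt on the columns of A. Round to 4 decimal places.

v_1 = (0, 2); ‖v_1‖ = 2.0000, so e_1 = (0.0000, 1.0000).
e_1·v_2 = 0.0000·(-1) + 1.0000·(-3) = -3.0000.
u_2 = v_2 + 3.0000·e_1 = (-1.0000, 0.0000).
‖u_2‖ = 1.0000, so e_2 = (-1.0000, 0.0000).

e_2 = (-1.0000, 0.0000)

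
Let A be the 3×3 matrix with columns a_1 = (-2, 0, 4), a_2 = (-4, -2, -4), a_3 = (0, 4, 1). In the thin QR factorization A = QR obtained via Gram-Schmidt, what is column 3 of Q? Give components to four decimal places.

e_3 = (-0.3123, 0.9370, -0.1562)

a_1 = (-2, 0, 4); ‖a_1‖ = 4.4721, so e_1 = (-0.4472, 0.0000, 0.8944).
e_1·a_2 = (-0.4472)·(-4) + 0.0000·(-2) + 0.8944·(-4) = -1.7889.
u_2 = a_2 + 1.7889·e_1 = (-4.8000, -2.0000, -2.4000).
‖u_2‖ = 5.7271, so e_2 = (-0.8381, -0.3492, -0.4191).
e_1·a_3 = (-0.4472)·0 + 0.0000·4 + 0.8944·1 = 0.8944; e_2·a_3 = (-0.8381)·0 + (-0.3492)·4 + (-0.4191)·1 = -1.8159.
u_3 = a_3 − 0.8944·e_1 + 1.8159·e_2 = (-1.1220, 3.3659, -0.5610).
‖u_3‖ = 3.5920, so e_3 = (-0.3123, 0.9370, -0.1562).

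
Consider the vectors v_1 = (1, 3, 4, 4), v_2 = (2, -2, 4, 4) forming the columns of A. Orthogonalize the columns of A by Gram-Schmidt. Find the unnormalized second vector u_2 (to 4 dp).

u_2 = (1.3333, -4.0000, 1.3333, 1.3333)

e_1 = v_1/‖v_1‖ = (1, 3, 4, 4)/6.4807 = (0.1543, 0.4629, 0.6172, 0.6172).
r_{12} = e_1·v_2 = 4.3205.
u_2 = v_2 − 4.3205·e_1 = (1.3333, -4.0000, 1.3333, 1.3333).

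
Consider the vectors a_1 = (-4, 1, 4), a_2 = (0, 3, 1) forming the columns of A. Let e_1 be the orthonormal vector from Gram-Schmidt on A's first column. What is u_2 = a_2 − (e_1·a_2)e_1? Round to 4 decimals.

u_2 = (0.8485, 2.7879, 0.1515)

e_1 = a_1/‖a_1‖ = (-4, 1, 4)/5.7446 = (-0.6963, 0.1741, 0.6963).
r_{12} = e_1·a_2 = 1.2185.
u_2 = a_2 − 1.2185·e_1 = (0.8485, 2.7879, 0.1515).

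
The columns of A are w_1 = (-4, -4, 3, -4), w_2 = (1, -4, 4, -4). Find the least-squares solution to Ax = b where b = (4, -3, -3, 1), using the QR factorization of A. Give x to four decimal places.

x = (-0.6982, 0.5700)

w_1 = (-4, -4, 3, -4); ‖w_1‖ = 7.5498, so e_1 = (-0.5298, -0.5298, 0.3974, -0.5298).
e_1·w_2 = (-0.5298)·1 + (-0.5298)·(-4) + 0.3974·4 + (-0.5298)·(-4) = 5.2981.
u_2 = w_2 − 5.2981·e_1 = (3.8070, -1.1930, 1.8947, -1.1930).
‖u_2‖ = 4.5749, so e_2 = (0.8322, -0.2608, 0.4142, -0.2608).
Qᵀb = (-2.2517, 2.6077).
Back-substitute: x_2 = 2.6077/4.5749 = 0.5700.
x_1 = (-2.2517 − 5.2981·0.5700)/7.5498 = -0.6982.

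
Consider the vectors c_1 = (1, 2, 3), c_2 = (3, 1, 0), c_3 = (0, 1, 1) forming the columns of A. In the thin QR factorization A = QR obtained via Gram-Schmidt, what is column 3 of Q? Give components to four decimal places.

e_3 = (-0.2798, 0.8393, -0.4663)

e_1 = c_1/‖c_1‖ = (1, 2, 3)/3.7417 = (0.2673, 0.5345, 0.8018).
r_{12} = e_1·c_2 = 1.3363.
u_2 = c_2 − 1.3363·e_1 = (2.6429, 0.2857, -1.0714).
‖u_2‖ = 2.8661, so e_2 = (0.9221, 0.0997, -0.3738).
r_{13} = e_1·c_3 = 1.3363; r_{23} = e_2·c_3 = -0.2741.
u_3 = c_3 − 1.3363·e_1 + 0.2741·e_2 = (-0.1043, 0.3130, -0.1739).
‖u_3‖ = 0.3730, so e_3 = (-0.2798, 0.8393, -0.4663).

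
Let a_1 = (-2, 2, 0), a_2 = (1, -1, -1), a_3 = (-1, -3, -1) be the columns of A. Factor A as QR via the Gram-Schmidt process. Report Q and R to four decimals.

a_1 = (-2, 2, 0); ‖a_1‖ = 2.8284, so q_1 = (-0.7071, 0.7071, 0.0000).
q_1·a_2 = (-0.7071)·1 + 0.7071·(-1) + 0.0000·(-1) = -1.4142.
u_2 = a_2 + 1.4142·q_1 = (0.0000, 0.0000, -1.0000).
‖u_2‖ = 1.0000, so q_2 = (0.0000, 0.0000, -1.0000).
q_1·a_3 = (-0.7071)·(-1) + 0.7071·(-3) + 0.0000·(-1) = -1.4142; q_2·a_3 = 0.0000·(-1) + (0.0000)·(-3) + (-1.0000)·(-1) = 1.0000.
u_3 = a_3 + 1.4142·q_1 − 1.0000·q_2 = (-2.0000, -2.0000, 0.0000).
‖u_3‖ = 2.8284, so q_3 = (-0.7071, -0.7071, 0.0000).

Q = [[-0.7071, 0.0000, -0.7071], [0.7071, 0.0000, -0.7071], [0.0000, -1.0000, 0.0000]], R = [[2.8284, -1.4142, -1.4142], [0.0000, 1.0000, 1.0000], [0.0000, 0.0000, 2.8284]]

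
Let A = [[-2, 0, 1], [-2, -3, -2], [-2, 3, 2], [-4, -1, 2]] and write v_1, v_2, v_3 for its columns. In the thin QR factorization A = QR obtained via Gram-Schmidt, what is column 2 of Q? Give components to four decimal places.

e_2 = (0.0666, -0.6323, 0.7654, -0.0998)

e_1 = v_1/‖v_1‖ = (-2, -2, -2, -4)/5.2915 = (-0.3780, -0.3780, -0.3780, -0.7559).
r_{12} = e_1·v_2 = 0.7559.
u_2 = v_2 − 0.7559·e_1 = (0.2857, -2.7143, 3.2857, -0.4286).
‖u_2‖ = 4.2929, so e_2 = (0.0666, -0.6323, 0.7654, -0.0998).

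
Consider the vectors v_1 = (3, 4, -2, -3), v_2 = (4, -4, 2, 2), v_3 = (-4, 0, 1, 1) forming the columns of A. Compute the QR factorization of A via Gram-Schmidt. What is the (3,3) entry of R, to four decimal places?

r_{33} = 0.9065

v_1 = (3, 4, -2, -3); ‖v_1‖ = 6.1644, so q_1 = (0.4867, 0.6489, -0.3244, -0.4867).
q_1·v_2 = 0.4867·4 + 0.6489·(-4) + (-0.3244)·2 + (-0.4867)·2 = -2.2711.
u_2 = v_2 + 2.2711·q_1 = (5.1053, -2.5263, 1.2632, 0.8947).
‖u_2‖ = 5.9027, so q_2 = (0.8649, -0.4280, 0.2140, 0.1516).
q_1·v_3 = 0.4867·(-4) + 0.6489·0 + (-0.3244)·1 + (-0.4867)·1 = -2.7578; q_2·v_3 = 0.8649·(-4) + (-0.4280)·0 + 0.2140·1 + 0.1516·1 = -3.0940.
u_3 = v_3 + 2.7578·q_1 + 3.0940·q_2 = (0.0181, 0.4653, 0.7674, 0.1269).
r_{33} = ‖u_3‖ = 0.9065.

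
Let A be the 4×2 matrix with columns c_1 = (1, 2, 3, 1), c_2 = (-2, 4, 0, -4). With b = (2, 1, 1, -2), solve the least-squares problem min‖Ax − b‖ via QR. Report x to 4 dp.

c_1 = (1, 2, 3, 1); ‖c_1‖ = 3.8730, so e_1 = (0.2582, 0.5164, 0.7746, 0.2582).
e_1·c_2 = 0.2582·(-2) + 0.5164·4 + 0.7746·0 + 0.2582·(-4) = 0.5164.
u_2 = c_2 − 0.5164·e_1 = (-2.1333, 3.7333, -0.4000, -4.1333).
‖u_2‖ = 5.9777, so e_2 = (-0.3569, 0.6245, -0.0669, -0.6915).
Qᵀb = (1.2910, 1.2268).
Back-substitute: x_2 = 1.2268/5.9777 = 0.2052.
x_1 = (1.2910 − 0.5164·0.2052)/3.8730 = 0.3060.

x = (0.3060, 0.2052)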